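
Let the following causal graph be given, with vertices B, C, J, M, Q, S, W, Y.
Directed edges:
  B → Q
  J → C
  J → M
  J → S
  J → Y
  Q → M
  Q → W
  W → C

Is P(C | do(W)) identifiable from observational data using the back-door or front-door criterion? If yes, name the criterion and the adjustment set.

desc(W)\{W}={C}; candidates ⊆ {B,J,M,Q,S,Y}.
∅: W⊥C given ∅ in G with W→· removed — back-door holds.
P(C|do(W)) = P(C|W) — no adjustment needed.

P(C|do(W)): backdoor, adjust for ∅.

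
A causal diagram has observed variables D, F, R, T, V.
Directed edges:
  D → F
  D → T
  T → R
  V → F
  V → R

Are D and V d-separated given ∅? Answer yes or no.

Yes — D ⊥ V | ∅.

Bayes-Ball from D | ∅ reaches {F,R,T}.
V ∉ reach(D|∅) ⇒ D ⊥ V | ∅.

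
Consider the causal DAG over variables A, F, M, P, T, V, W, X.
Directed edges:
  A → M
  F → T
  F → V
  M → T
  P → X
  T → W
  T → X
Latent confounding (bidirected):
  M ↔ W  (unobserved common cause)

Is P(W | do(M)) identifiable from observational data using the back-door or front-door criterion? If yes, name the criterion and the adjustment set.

desc(M)\{M}={T,W,X}; candidates ⊆ {A,F,P,V}.
M↔W: latent back-door arc(s) into M.
size 0: {}; under {} M still reaches {A,W} ∋ W.
size 1: {A}, {F}, {P} …(+1); under {A} M still reaches {W} ∋ W.
size 2: {A,F}, {A,P}, {A,V} …(+3); under {A,F} M still reaches {W} ∋ W.
M↔W cannot be blocked by any observed set — no back-door set.
{T}: (i) intercepts every directed M→W path; (ii) no back-door M→{T}; (iii) {M} blocks every back-door {T}→W. Front-door holds.
P(W|do(M)) = Σ_{T} P(T|M) Σ_{M'} P(W|T,M')P(M').

P(W|do(M)): frontdoor, adjust for {T}.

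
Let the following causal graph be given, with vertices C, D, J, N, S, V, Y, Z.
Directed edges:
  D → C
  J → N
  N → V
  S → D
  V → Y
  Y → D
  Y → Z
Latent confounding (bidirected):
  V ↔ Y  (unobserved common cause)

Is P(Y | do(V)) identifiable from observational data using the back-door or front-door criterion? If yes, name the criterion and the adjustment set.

P(Y|do(V)): not identifiable (no BD/FD set).

desc(V)\{V}={C,D,Y,Z}; candidates ⊆ {J,N,S}.
V↔Y: latent back-door arc(s) into V.
size 0: {}; under {} V still reaches {C,D,J,N,Y,Z} ∋ Y.
size 1: {J}, {N}, {S}; under {J} V still reaches {C,D,N,Y,Z} ∋ Y.
size 2: {J,N}, {J,S}, {N,S}; under {J,N} V still reaches {C,D,Y,Z} ∋ Y.
V↔Y cannot be blocked by any observed set — no back-door set.
No mediator lies on a directed V→…→Y path.
Neither criterion identifies P(Y|do(V)) in this graph.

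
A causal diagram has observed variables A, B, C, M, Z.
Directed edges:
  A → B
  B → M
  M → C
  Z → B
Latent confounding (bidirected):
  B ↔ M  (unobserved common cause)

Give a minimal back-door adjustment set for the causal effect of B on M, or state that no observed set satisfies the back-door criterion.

desc(B)\{B}={C,M}; candidates ⊆ {A,Z}.
B↔M: latent back-door arc(s) into B.
size 0: {}; under {} B still reaches {A,C,M,Z} ∋ M.
size 1: {A}, {Z}; under {A} B still reaches {C,M,Z} ∋ M.
size 2: {A,Z}; under {A,Z} B still reaches {C,M} ∋ M.
B↔M cannot be blocked by any observed set — no back-door set.

B→M: no observed back-door set.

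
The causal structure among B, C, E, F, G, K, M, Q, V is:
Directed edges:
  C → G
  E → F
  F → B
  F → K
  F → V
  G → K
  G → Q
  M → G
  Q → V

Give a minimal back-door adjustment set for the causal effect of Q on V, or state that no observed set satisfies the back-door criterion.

desc(Q)\{Q}={V}; candidates ⊆ {B,C,E,F,G,K,M}.
∅: Q⊥V given ∅ in G with Q→· removed — back-door holds.

Q→V: minimal back-door set ∅.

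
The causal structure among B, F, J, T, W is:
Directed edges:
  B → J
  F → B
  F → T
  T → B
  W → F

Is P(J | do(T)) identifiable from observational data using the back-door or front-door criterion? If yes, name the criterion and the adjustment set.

desc(T)\{T}={B,J}; candidates ⊆ {F,W}.
size 0: {}; under {} T still reaches {B,F,J,W} ∋ J.
{F}: T⊥J given {F} in G with T→· removed — back-door holds.
P(J|do(T)) = Σ_{F} P(J|T,F)·P(F).

P(J|do(T)): backdoor, adjust for {F}.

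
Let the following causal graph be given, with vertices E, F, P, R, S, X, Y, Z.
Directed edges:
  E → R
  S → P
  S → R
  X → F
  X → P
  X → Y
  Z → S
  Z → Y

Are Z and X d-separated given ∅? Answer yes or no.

Bayes-Ball from Z | ∅ reaches {P,R,S,Y}.
X ∉ reach(Z|∅) ⇒ Z ⊥ X | ∅.

Yes — Z ⊥ X | ∅.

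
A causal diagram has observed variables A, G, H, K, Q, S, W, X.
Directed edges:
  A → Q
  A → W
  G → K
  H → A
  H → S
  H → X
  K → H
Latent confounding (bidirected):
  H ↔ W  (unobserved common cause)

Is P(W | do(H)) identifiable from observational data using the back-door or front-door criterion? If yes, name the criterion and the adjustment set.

P(W|do(H)): frontdoor, adjust for {A}.

desc(H)\{H}={A,Q,S,W,X}; candidates ⊆ {G,K}.
H↔W: latent back-door arc(s) into H.
size 0: {}; under {} H still reaches {G,K,W} ∋ W.
size 1: {G}, {K}; under {G} H still reaches {K,W} ∋ W.
size 2: {G,K}; under {G,K} H still reaches {W} ∋ W.
H↔W cannot be blocked by any observed set — no back-door set.
{A}: (i) intercepts every directed H→W path; (ii) no back-door H→{A}; (iii) {H} blocks every back-door {A}→W. Front-door holds.
P(W|do(H)) = Σ_{A} P(A|H) Σ_{H'} P(W|A,H')P(H').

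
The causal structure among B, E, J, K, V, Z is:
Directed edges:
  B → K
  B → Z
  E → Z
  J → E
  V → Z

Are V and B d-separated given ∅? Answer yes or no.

Yes — V ⊥ B | ∅.

Bayes-Ball from V | ∅ reaches {Z}.
B ∉ reach(V|∅) ⇒ V ⊥ B | ∅.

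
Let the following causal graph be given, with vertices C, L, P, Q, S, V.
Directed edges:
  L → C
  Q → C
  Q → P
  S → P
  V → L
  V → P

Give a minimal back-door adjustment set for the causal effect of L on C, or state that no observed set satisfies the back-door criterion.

L→C: minimal back-door set ∅.

desc(L)\{L}={C}; candidates ⊆ {P,Q,S,V}.
∅: L⊥C given ∅ in G with L→· removed — back-door holds.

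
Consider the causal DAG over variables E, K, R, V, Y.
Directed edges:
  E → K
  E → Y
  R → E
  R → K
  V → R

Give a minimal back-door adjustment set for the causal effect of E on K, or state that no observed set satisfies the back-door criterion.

E→K: minimal back-door set {R}.

desc(E)\{E}={K,Y}; candidates ⊆ {R,V}.
size 0: {}; under {} E still reaches {K,R,V} ∋ K.
{R}: E⊥K given {R} in G with E→· removed — back-door holds.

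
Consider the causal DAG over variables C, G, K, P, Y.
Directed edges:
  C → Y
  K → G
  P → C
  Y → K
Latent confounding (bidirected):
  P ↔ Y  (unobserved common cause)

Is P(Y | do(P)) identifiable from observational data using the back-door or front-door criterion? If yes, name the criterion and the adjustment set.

desc(P)\{P}={C,G,K,Y}; candidates ⊆ {—}.
P↔Y: latent back-door arc(s) into P.
size 0: {}; under {} P still reaches {G,K,Y} ∋ Y.
P↔Y cannot be blocked by any observed set — no back-door set.
{C}: (i) intercepts every directed P→Y path; (ii) no back-door P→{C}; (iii) {P} blocks every back-door {C}→Y. Front-door holds.
P(Y|do(P)) = Σ_{C} P(C|P) Σ_{P'} P(Y|C,P')P(P').

P(Y|do(P)): frontdoor, adjust for {C}.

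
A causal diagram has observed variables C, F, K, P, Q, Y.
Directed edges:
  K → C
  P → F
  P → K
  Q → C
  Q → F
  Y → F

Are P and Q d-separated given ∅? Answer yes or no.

Yes — P ⊥ Q | ∅.

Bayes-Ball from P | ∅ reaches {C,F,K}.
Q ∉ reach(P|∅) ⇒ P ⊥ Q | ∅.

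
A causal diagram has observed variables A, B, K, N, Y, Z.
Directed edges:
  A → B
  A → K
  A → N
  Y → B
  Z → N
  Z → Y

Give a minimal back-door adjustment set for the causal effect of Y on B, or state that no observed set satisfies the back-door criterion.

Y→B: minimal back-door set ∅.

desc(Y)\{Y}={B}; candidates ⊆ {A,K,N,Z}.
∅: Y⊥B given ∅ in G with Y→· removed — back-door holds.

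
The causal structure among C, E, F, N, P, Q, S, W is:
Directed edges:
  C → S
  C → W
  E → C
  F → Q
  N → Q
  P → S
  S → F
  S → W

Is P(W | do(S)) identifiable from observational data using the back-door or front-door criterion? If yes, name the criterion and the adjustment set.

P(W|do(S)): backdoor, adjust for {C}.

desc(S)\{S}={F,Q,W}; candidates ⊆ {C,E,N,P}.
size 0: {}; under {} S still reaches {C,E,P,W} ∋ W.
{C}: S⊥W given {C} in G with S→· removed — back-door holds.
P(W|do(S)) = Σ_{C} P(W|S,C)·P(C).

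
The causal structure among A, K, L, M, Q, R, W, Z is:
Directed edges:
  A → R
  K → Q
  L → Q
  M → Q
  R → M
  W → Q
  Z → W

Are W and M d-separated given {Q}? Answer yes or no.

No — W and M are d-connected given {Q}.

Bayes-Ball from W | {Q} reaches {A,K,L,M,R,Z}.
M ∈ reach(W|{Q}) ⇒ W ⊥̸ M | {Q}.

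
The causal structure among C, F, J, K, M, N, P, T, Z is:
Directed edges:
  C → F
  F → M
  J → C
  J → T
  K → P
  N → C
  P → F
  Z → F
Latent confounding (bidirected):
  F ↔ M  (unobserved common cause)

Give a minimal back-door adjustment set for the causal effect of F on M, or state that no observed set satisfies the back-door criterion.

F→M: no observed back-door set.

desc(F)\{F}={M}; candidates ⊆ {C,J,K,N,P,T,Z}.
F↔M: latent back-door arc(s) into F.
size 0: {}; under {} F still reaches {C,J,K,M,N,P,T,Z} ∋ M.
size 1: {C}, {J}, {K} …(+4); under {C} F still reaches {K,M,P,Z} ∋ M.
size 2: {C,J}, {C,K}, {C,N} …(+18); under {C,J} F still reaches {K,M,P,Z} ∋ M.
F↔M cannot be blocked by any observed set — no back-door set.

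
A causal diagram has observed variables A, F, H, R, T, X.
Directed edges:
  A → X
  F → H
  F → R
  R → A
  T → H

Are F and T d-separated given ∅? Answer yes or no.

Bayes-Ball from F | ∅ reaches {A,H,R,X}.
T ∉ reach(F|∅) ⇒ F ⊥ T | ∅.

Yes — F ⊥ T | ∅.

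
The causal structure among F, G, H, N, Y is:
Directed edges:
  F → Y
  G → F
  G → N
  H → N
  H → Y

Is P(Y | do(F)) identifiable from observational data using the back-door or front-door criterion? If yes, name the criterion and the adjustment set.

P(Y|do(F)): backdoor, adjust for ∅.

desc(F)\{F}={Y}; candidates ⊆ {G,H,N}.
∅: F⊥Y given ∅ in G with F→· removed — back-door holds.
P(Y|do(F)) = P(Y|F) — no adjustment needed.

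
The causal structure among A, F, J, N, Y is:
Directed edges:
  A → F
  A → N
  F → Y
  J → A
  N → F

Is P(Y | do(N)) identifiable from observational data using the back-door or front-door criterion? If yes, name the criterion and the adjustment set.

desc(N)\{N}={F,Y}; candidates ⊆ {A,J}.
size 0: {}; under {} N still reaches {A,F,J,Y} ∋ Y.
{A}: N⊥Y given {A} in G with N→· removed — back-door holds.
P(Y|do(N)) = Σ_{A} P(Y|N,A)·P(A).

P(Y|do(N)): backdoor, adjust for {A}.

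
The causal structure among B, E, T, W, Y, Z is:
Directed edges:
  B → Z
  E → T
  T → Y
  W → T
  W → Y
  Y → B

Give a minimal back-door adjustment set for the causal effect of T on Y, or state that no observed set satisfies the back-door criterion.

desc(T)\{T}={B,Y,Z}; candidates ⊆ {E,W}.
size 0: {}; under {} T still reaches {B,E,W,Y,Z} ∋ Y.
{W}: T⊥Y given {W} in G with T→· removed — back-door holds.

T→Y: minimal back-door set {W}.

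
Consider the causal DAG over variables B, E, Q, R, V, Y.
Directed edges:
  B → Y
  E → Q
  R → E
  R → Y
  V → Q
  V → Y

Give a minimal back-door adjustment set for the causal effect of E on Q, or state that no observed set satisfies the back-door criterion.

desc(E)\{E}={Q}; candidates ⊆ {B,R,V,Y}.
∅: E⊥Q given ∅ in G with E→· removed — back-door holds.

E→Q: minimal back-door set ∅.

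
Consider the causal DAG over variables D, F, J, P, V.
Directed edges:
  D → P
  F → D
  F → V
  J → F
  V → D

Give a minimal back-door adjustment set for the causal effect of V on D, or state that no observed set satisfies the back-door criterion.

desc(V)\{V}={D,P}; candidates ⊆ {F,J}.
size 0: {}; under {} V still reaches {D,F,J,P} ∋ D.
{F}: V⊥D given {F} in G with V→· removed — back-door holds.

V→D: minimal back-door set {F}.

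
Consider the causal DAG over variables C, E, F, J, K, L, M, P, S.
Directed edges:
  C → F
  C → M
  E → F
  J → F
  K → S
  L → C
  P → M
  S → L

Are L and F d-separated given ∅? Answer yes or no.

No — L and F are d-connected given ∅.

Bayes-Ball from L | ∅ reaches {C,F,K,M,S}.
F ∈ reach(L|∅) ⇒ L ⊥̸ F | ∅.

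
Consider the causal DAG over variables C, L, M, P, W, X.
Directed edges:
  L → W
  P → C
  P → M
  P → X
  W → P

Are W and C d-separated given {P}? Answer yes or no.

Yes — W ⊥ C | {P}.

Bayes-Ball from W | {P} reaches {L}.
C ∉ reach(W|{P}) ⇒ W ⊥ C | {P}.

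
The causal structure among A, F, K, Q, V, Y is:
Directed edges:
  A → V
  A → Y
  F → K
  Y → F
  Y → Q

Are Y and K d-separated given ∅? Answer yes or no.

Bayes-Ball from Y | ∅ reaches {A,F,K,Q,V}.
K ∈ reach(Y|∅) ⇒ Y ⊥̸ K | ∅.

No — Y and K are d-connected given ∅.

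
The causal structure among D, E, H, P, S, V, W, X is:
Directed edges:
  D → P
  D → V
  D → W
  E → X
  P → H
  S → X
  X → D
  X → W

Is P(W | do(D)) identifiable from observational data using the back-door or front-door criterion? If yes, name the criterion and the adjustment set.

P(W|do(D)): backdoor, adjust for {X}.

desc(D)\{D}={H,P,V,W}; candidates ⊆ {E,S,X}.
size 0: {}; under {} D still reaches {E,S,W,X} ∋ W.
{X}: D⊥W given {X} in G with D→· removed — back-door holds.
P(W|do(D)) = Σ_{X} P(W|D,X)·P(X).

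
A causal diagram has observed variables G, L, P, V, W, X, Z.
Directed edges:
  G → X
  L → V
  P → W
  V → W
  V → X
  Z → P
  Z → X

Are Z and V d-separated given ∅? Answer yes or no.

Yes — Z ⊥ V | ∅.

Bayes-Ball from Z | ∅ reaches {P,W,X}.
V ∉ reach(Z|∅) ⇒ Z ⊥ V | ∅.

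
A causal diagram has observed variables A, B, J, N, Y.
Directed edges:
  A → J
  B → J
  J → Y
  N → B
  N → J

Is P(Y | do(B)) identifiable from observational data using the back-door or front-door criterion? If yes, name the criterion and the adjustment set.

desc(B)\{B}={J,Y}; candidates ⊆ {A,N}.
size 0: {}; under {} B still reaches {J,N,Y} ∋ Y.
{N}: B⊥Y given {N} in G with B→· removed — back-door holds.
P(Y|do(B)) = Σ_{N} P(Y|B,N)·P(N).

P(Y|do(B)): backdoor, adjust for {N}.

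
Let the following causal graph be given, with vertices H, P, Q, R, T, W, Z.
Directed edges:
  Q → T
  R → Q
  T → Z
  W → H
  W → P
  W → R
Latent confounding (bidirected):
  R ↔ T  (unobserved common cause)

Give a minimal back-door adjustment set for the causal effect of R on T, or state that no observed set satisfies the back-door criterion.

R→T: no observed back-door set.

desc(R)\{R}={Q,T,Z}; candidates ⊆ {H,P,W}.
R↔T: latent back-door arc(s) into R.
size 0: {}; under {} R still reaches {H,P,T,W,Z} ∋ T.
size 1: {H}, {P}, {W}; under {H} R still reaches {P,T,W,Z} ∋ T.
size 2: {H,P}, {H,W}, {P,W}; under {H,P} R still reaches {T,W,Z} ∋ T.
R↔T cannot be blocked by any observed set — no back-door set.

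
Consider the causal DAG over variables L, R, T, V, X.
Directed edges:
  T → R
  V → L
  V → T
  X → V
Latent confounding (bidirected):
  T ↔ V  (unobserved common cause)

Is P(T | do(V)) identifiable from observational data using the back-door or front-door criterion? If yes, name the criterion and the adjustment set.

P(T|do(V)): not identifiable (no BD/FD set).

desc(V)\{V}={L,R,T}; candidates ⊆ {X}.
V↔T: latent back-door arc(s) into V.
size 0: {}; under {} V still reaches {R,T,X} ∋ T.
size 1: {X}; under {X} V still reaches {R,T} ∋ T.
V↔T cannot be blocked by any observed set — no back-door set.
No mediator lies on a directed V→…→T path.
Neither criterion identifies P(T|do(V)) in this graph.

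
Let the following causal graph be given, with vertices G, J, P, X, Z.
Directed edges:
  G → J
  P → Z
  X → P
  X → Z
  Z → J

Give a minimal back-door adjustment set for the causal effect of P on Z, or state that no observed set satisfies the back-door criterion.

desc(P)\{P}={J,Z}; candidates ⊆ {G,X}.
size 0: {}; under {} P still reaches {J,X,Z} ∋ Z.
{X}: P⊥Z given {X} in G with P→· removed — back-door holds.

P→Z: minimal back-door set {X}.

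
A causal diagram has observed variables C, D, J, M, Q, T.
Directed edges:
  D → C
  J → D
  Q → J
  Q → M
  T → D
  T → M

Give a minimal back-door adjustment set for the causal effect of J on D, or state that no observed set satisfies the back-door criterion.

J→D: minimal back-door set ∅.

desc(J)\{J}={C,D}; candidates ⊆ {M,Q,T}.
∅: J⊥D given ∅ in G with J→· removed — back-door holds.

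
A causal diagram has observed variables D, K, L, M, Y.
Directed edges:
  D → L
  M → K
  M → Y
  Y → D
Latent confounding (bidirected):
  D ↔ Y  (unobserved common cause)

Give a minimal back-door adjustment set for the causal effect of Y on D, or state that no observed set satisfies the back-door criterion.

desc(Y)\{Y}={D,L}; candidates ⊆ {K,M}.
Y↔D: latent back-door arc(s) into Y.
size 0: {}; under {} Y still reaches {D,K,L,M} ∋ D.
size 1: {K}, {M}; under {K} Y still reaches {D,L,M} ∋ D.
size 2: {K,M}; under {K,M} Y still reaches {D,L} ∋ D.
Y↔D cannot be blocked by any observed set — no back-door set.

Y→D: no observed back-door set.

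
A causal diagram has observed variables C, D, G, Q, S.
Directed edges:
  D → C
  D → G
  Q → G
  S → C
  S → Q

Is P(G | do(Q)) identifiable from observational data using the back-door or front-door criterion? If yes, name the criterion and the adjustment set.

desc(Q)\{Q}={G}; candidates ⊆ {C,D,S}.
∅: Q⊥G given ∅ in G with Q→· removed — back-door holds.
P(G|do(Q)) = P(G|Q) — no adjustment needed.

P(G|do(Q)): backdoor, adjust for ∅.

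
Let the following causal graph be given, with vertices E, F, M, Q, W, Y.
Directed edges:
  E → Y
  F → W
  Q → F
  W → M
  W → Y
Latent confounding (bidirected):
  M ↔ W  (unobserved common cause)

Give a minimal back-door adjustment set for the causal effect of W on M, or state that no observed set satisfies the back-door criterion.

desc(W)\{W}={M,Y}; candidates ⊆ {E,F,Q}.
W↔M: latent back-door arc(s) into W.
size 0: {}; under {} W still reaches {F,M,Q} ∋ M.
size 1: {E}, {F}, {Q}; under {E} W still reaches {F,M,Q} ∋ M.
size 2: {E,F}, {E,Q}, {F,Q}; under {E,F} W still reaches {M} ∋ M.
W↔M cannot be blocked by any observed set — no back-door set.

W→M: no observed back-door set.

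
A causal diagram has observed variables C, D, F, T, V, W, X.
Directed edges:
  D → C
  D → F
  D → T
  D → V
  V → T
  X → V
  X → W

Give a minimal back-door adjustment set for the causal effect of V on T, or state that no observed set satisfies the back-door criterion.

desc(V)\{V}={T}; candidates ⊆ {C,D,F,W,X}.
size 0: {}; under {} V still reaches {C,D,F,T,W,X} ∋ T.
{D}: V⊥T given {D} in G with V→· removed — back-door holds.

V→T: minimal back-door set {D}.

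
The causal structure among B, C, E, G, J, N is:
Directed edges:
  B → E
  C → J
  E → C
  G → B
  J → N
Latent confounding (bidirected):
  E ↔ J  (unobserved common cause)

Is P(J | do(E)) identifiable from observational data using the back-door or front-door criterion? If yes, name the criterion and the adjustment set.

desc(E)\{E}={C,J,N}; candidates ⊆ {B,G}.
E↔J: latent back-door arc(s) into E.
size 0: {}; under {} E still reaches {B,G,J,N} ∋ J.
size 1: {B}, {G}; under {B} E still reaches {J,N} ∋ J.
size 2: {B,G}; under {B,G} E still reaches {J,N} ∋ J.
E↔J cannot be blocked by any observed set — no back-door set.
{C}: (i) intercepts every directed E→J path; (ii) no back-door E→{C}; (iii) {E} blocks every back-door {C}→J. Front-door holds.
P(J|do(E)) = Σ_{C} P(C|E) Σ_{E'} P(J|C,E')P(E').

P(J|do(E)): frontdoor, adjust for {C}.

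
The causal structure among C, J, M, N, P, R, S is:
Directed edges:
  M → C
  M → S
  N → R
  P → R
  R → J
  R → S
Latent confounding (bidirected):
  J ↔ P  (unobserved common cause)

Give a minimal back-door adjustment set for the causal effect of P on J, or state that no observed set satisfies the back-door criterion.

P→J: no observed back-door set.

desc(P)\{P}={J,R,S}; candidates ⊆ {C,M,N}.
P↔J: latent back-door arc(s) into P.
size 0: {}; under {} P still reaches {J} ∋ J.
size 1: {C}, {M}, {N}; under {C} P still reaches {J} ∋ J.
size 2: {C,M}, {C,N}, {M,N}; under {C,M} P still reaches {J} ∋ J.
P↔J cannot be blocked by any observed set — no back-door set.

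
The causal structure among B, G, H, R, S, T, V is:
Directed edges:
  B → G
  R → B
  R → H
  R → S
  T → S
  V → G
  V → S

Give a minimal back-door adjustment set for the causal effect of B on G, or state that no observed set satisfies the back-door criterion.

B→G: minimal back-door set ∅.

desc(B)\{B}={G}; candidates ⊆ {H,R,S,T,V}.
∅: B⊥G given ∅ in G with B→· removed — back-door holds.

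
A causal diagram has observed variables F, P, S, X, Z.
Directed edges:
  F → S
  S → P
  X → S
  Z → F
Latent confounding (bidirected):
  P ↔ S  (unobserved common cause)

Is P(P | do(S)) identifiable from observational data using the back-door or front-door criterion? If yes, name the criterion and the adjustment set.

desc(S)\{S}={P}; candidates ⊆ {F,X,Z}.
S↔P: latent back-door arc(s) into S.
size 0: {}; under {} S still reaches {F,P,X,Z} ∋ P.
size 1: {F}, {X}, {Z}; under {F} S still reaches {P,X} ∋ P.
size 2: {F,X}, {F,Z}, {X,Z}; under {F,X} S still reaches {P} ∋ P.
S↔P cannot be blocked by any observed set — no back-door set.
No mediator lies on a directed S→…→P path.
Neither criterion identifies P(P|do(S)) in this graph.

P(P|do(S)): not identifiable (no BD/FD set).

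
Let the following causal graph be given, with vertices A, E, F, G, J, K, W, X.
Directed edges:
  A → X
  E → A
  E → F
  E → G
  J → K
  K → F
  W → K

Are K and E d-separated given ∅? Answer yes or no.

Bayes-Ball from K | ∅ reaches {F,J,W}.
E ∉ reach(K|∅) ⇒ K ⊥ E | ∅.

Yes — K ⊥ E | ∅.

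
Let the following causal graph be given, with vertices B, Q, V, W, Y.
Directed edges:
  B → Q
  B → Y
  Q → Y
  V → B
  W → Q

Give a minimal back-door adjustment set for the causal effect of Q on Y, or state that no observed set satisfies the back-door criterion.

desc(Q)\{Q}={Y}; candidates ⊆ {B,V,W}.
size 0: {}; under {} Q still reaches {B,V,W,Y} ∋ Y.
{B}: Q⊥Y given {B} in G with Q→· removed — back-door holds.

Q→Y: minimal back-door set {B}.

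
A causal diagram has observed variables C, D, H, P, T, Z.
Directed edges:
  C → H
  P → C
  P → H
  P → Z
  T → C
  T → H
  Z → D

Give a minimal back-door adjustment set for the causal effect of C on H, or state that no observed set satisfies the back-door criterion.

desc(C)\{C}={H}; candidates ⊆ {D,P,T,Z}.
size 0: {}; under {} C still reaches {D,H,P,T,Z} ∋ H.
size 1: {D}, {P}, {T} …(+1); under {D} C still reaches {H,P,T,Z} ∋ H.
{P,T}: C⊥H given {P,T} in G with C→· removed — back-door holds.

C→H: minimal back-door set {P, T}.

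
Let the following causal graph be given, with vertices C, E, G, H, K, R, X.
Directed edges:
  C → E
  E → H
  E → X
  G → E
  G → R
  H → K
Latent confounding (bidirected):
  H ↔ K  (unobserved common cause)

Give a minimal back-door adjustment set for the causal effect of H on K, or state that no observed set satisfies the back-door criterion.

H→K: no observed back-door set.

desc(H)\{H}={K}; candidates ⊆ {C,E,G,R,X}.
H↔K: latent back-door arc(s) into H.
size 0: {}; under {} H still reaches {C,E,G,K,R,X} ∋ K.
size 1: {C}, {E}, {G} …(+2); under {C} H still reaches {E,G,K,R,X} ∋ K.
size 2: {C,E}, {C,G}, {C,R} …(+7); under {C,E} H still reaches {K} ∋ K.
H↔K cannot be blocked by any observed set — no back-door set.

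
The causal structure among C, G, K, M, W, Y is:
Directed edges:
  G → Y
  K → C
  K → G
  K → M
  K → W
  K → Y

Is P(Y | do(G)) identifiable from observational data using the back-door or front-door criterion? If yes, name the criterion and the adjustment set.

desc(G)\{G}={Y}; candidates ⊆ {C,K,M,W}.
size 0: {}; under {} G still reaches {C,K,M,W,Y} ∋ Y.
{K}: G⊥Y given {K} in G with G→· removed — back-door holds.
P(Y|do(G)) = Σ_{K} P(Y|G,K)·P(K).

P(Y|do(G)): backdoor, adjust for {K}.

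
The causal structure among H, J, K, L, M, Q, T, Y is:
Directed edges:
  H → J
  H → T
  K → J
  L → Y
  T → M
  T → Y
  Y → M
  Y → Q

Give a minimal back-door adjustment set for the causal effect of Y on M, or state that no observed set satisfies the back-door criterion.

Y→M: minimal back-door set {T}.

desc(Y)\{Y}={M,Q}; candidates ⊆ {H,J,K,L,T}.
size 0: {}; under {} Y still reaches {H,J,L,M,T} ∋ M.
{T}: Y⊥M given {T} in G with Y→· removed — back-door holds.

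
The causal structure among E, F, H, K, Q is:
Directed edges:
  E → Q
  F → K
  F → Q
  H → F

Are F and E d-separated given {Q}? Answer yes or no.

Bayes-Ball from F | {Q} reaches {E,H,K}.
E ∈ reach(F|{Q}) ⇒ F ⊥̸ E | {Q}.

No — F and E are d-connected given {Q}.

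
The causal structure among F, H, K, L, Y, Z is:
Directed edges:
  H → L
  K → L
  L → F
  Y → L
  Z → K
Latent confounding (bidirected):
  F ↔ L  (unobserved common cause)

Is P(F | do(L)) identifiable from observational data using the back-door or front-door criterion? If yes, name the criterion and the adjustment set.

desc(L)\{L}={F}; candidates ⊆ {H,K,Y,Z}.
L↔F: latent back-door arc(s) into L.
size 0: {}; under {} L still reaches {F,H,K,Y,Z} ∋ F.
size 1: {H}, {K}, {Y} …(+1); under {H} L still reaches {F,K,Y,Z} ∋ F.
size 2: {H,K}, {H,Y}, {H,Z} …(+3); under {H,K} L still reaches {F,Y} ∋ F.
L↔F cannot be blocked by any observed set — no back-door set.
No mediator lies on a directed L→…→F path.
Neither criterion identifies P(F|do(L)) in this graph.

P(F|do(L)): not identifiable (no BD/FD set).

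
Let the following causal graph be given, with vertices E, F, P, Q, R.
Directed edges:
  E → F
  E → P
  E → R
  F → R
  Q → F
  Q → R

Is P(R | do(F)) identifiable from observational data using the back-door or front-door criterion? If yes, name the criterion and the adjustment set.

desc(F)\{F}={R}; candidates ⊆ {E,P,Q}.
size 0: {}; under {} F still reaches {E,P,Q,R} ∋ R.
size 1: {E}, {P}, {Q}; under {E} F still reaches {Q,R} ∋ R.
{E,Q}: F⊥R given {E,Q} in G with F→· removed — back-door holds.
P(R|do(F)) = Σ_{E,Q} P(R|F,E,Q)·P(E,Q).

P(R|do(F)): backdoor, adjust for {E, Q}.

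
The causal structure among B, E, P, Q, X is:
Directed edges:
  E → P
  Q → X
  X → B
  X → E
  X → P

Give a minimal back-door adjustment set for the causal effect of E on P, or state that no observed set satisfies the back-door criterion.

E→P: minimal back-door set {X}.

desc(E)\{E}={P}; candidates ⊆ {B,Q,X}.
size 0: {}; under {} E still reaches {B,P,Q,X} ∋ P.
{X}: E⊥P given {X} in G with E→· removed — back-door holds.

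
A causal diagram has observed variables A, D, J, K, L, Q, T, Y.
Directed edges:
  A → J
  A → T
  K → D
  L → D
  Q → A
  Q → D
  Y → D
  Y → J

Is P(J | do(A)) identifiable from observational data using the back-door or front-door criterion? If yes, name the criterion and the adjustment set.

P(J|do(A)): backdoor, adjust for ∅.

desc(A)\{A}={J,T}; candidates ⊆ {D,K,L,Q,Y}.
∅: A⊥J given ∅ in G with A→· removed — back-door holds.
P(J|do(A)) = P(J|A) — no adjustment needed.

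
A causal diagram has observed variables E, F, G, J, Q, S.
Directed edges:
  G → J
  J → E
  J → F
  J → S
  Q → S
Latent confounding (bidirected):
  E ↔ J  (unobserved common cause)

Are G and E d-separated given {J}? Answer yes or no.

Bayes-Ball from G | {J} reaches {E}.
E ∈ reach(G|{J}) ⇒ G ⊥̸ E | {J}.

No — G and E are d-connected given {J}.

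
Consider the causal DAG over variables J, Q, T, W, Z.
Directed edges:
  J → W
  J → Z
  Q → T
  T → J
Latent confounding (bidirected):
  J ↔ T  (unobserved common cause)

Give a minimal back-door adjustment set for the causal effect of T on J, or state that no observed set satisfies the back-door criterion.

T→J: no observed back-door set.

desc(T)\{T}={J,W,Z}; candidates ⊆ {Q}.
T↔J: latent back-door arc(s) into T.
size 0: {}; under {} T still reaches {J,Q,W,Z} ∋ J.
size 1: {Q}; under {Q} T still reaches {J,W,Z} ∋ J.
T↔J cannot be blocked by any observed set — no back-door set.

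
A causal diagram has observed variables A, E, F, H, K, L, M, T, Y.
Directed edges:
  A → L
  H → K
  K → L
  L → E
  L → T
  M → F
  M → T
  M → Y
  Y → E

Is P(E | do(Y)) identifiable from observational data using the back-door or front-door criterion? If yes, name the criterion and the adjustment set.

desc(Y)\{Y}={E}; candidates ⊆ {A,F,H,K,L,M,T}.
∅: Y⊥E given ∅ in G with Y→· removed — back-door holds.
P(E|do(Y)) = P(E|Y) — no adjustment needed.

P(E|do(Y)): backdoor, adjust for ∅.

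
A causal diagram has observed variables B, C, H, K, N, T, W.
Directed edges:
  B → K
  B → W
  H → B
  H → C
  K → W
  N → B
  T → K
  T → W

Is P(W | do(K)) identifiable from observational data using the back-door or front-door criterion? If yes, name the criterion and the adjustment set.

P(W|do(K)): backdoor, adjust for {B, T}.

desc(K)\{K}={W}; candidates ⊆ {B,C,H,N,T}.
size 0: {}; under {} K still reaches {B,C,H,N,T,W} ∋ W.
size 1: {B}, {C}, {H} …(+2); under {B} K still reaches {T,W} ∋ W.
{B,T}: K⊥W given {B,T} in G with K→· removed — back-door holds.
P(W|do(K)) = Σ_{B,T} P(W|K,B,T)·P(B,T).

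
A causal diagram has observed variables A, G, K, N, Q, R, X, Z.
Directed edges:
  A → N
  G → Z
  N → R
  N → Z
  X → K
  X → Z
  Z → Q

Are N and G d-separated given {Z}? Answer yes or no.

No — N and G are d-connected given {Z}.

Bayes-Ball from N | {Z} reaches {A,G,K,R,X}.
G ∈ reach(N|{Z}) ⇒ N ⊥̸ G | {Z}.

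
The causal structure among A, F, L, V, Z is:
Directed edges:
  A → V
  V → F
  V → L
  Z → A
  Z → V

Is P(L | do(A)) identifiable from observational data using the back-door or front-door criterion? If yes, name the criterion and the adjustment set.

desc(A)\{A}={F,L,V}; candidates ⊆ {Z}.
size 0: {}; under {} A still reaches {F,L,V,Z} ∋ L.
{Z}: A⊥L given {Z} in G with A→· removed — back-door holds.
P(L|do(A)) = Σ_{Z} P(L|A,Z)·P(Z).

P(L|do(A)): backdoor, adjust for {Z}.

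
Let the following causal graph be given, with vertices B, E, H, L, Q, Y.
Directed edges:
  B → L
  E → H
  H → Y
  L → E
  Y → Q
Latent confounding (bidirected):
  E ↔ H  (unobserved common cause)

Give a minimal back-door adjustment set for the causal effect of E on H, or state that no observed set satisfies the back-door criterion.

E→H: no observed back-door set.

desc(E)\{E}={H,Q,Y}; candidates ⊆ {B,L}.
E↔H: latent back-door arc(s) into E.
size 0: {}; under {} E still reaches {B,H,L,Q,Y} ∋ H.
size 1: {B}, {L}; under {B} E still reaches {H,L,Q,Y} ∋ H.
size 2: {B,L}; under {B,L} E still reaches {H,Q,Y} ∋ H.
E↔H cannot be blocked by any observed set — no back-door set.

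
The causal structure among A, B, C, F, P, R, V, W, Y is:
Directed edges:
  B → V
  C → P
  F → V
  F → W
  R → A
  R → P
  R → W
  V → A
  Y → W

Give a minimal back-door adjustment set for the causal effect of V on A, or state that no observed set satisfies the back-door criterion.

desc(V)\{V}={A}; candidates ⊆ {B,C,F,P,R,W,Y}.
∅: V⊥A given ∅ in G with V→· removed — back-door holds.

V→A: minimal back-door set ∅.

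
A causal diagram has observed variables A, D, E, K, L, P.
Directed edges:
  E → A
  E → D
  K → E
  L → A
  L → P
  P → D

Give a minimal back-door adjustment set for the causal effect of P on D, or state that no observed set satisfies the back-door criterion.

desc(P)\{P}={D}; candidates ⊆ {A,E,K,L}.
∅: P⊥D given ∅ in G with P→· removed — back-door holds.

P→D: minimal back-door set ∅.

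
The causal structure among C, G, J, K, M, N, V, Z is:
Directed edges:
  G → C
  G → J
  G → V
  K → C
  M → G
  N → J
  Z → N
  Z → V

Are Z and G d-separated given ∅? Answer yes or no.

Yes — Z ⊥ G | ∅.

Bayes-Ball from Z | ∅ reaches {J,N,V}.
G ∉ reach(Z|∅) ⇒ Z ⊥ G | ∅.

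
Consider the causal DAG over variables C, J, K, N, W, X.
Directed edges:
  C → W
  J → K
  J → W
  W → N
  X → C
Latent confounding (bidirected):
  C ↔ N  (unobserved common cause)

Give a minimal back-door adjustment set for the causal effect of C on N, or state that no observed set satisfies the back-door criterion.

C→N: no observed back-door set.

desc(C)\{C}={N,W}; candidates ⊆ {J,K,X}.
C↔N: latent back-door arc(s) into C.
size 0: {}; under {} C still reaches {N,X} ∋ N.
size 1: {J}, {K}, {X}; under {J} C still reaches {N,X} ∋ N.
size 2: {J,K}, {J,X}, {K,X}; under {J,K} C still reaches {N,X} ∋ N.
C↔N cannot be blocked by any observed set — no back-door set.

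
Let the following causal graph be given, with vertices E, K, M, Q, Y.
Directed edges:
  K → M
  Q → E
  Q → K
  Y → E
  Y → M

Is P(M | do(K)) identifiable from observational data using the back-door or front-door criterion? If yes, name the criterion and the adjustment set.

desc(K)\{K}={M}; candidates ⊆ {E,Q,Y}.
∅: K⊥M given ∅ in G with K→· removed — back-door holds.
P(M|do(K)) = P(M|K) — no adjustment needed.

P(M|do(K)): backdoor, adjust for ∅.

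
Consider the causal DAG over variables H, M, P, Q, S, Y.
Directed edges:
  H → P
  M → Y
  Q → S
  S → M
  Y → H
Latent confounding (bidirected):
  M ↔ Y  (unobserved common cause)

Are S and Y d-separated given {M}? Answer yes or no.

Bayes-Ball from S | {M} reaches {H,P,Q,Y}.
Y ∈ reach(S|{M}) ⇒ S ⊥̸ Y | {M}.

No — S and Y are d-connected given {M}.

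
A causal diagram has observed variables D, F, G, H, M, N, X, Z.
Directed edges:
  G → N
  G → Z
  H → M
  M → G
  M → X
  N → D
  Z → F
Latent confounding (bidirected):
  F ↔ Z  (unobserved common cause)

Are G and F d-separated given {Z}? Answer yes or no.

No — G and F are d-connected given {Z}.

Bayes-Ball from G | {Z} reaches {D,F,H,M,N,X}.
F ∈ reach(G|{Z}) ⇒ G ⊥̸ F | {Z}.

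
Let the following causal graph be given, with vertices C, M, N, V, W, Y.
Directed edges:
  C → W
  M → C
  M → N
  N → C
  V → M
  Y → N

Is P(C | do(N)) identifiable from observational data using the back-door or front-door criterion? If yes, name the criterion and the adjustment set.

P(C|do(N)): backdoor, adjust for {M}.

desc(N)\{N}={C,W}; candidates ⊆ {M,V,Y}.
size 0: {}; under {} N still reaches {C,M,V,W,Y} ∋ C.
{M}: N⊥C given {M} in G with N→· removed — back-door holds.
P(C|do(N)) = Σ_{M} P(C|N,M)·P(M).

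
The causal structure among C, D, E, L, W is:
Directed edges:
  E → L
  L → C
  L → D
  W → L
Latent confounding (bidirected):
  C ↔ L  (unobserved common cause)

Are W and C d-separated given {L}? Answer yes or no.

No — W and C are d-connected given {L}.

Bayes-Ball from W | {L} reaches {C,E}.
C ∈ reach(W|{L}) ⇒ W ⊥̸ C | {L}.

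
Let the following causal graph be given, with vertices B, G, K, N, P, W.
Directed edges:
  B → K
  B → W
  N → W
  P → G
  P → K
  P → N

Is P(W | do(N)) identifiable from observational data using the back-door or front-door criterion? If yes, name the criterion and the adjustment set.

desc(N)\{N}={W}; candidates ⊆ {B,G,K,P}.
∅: N⊥W given ∅ in G with N→· removed — back-door holds.
P(W|do(N)) = P(W|N) — no adjustment needed.

P(W|do(N)): backdoor, adjust for ∅.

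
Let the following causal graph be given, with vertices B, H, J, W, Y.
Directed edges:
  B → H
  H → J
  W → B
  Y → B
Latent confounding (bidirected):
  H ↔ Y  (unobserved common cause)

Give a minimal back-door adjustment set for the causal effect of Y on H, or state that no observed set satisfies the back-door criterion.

Y→H: no observed back-door set.

desc(Y)\{Y}={B,H,J}; candidates ⊆ {W}.
Y↔H: latent back-door arc(s) into Y.
size 0: {}; under {} Y still reaches {H,J} ∋ H.
size 1: {W}; under {W} Y still reaches {H,J} ∋ H.
Y↔H cannot be blocked by any observed set — no back-door set.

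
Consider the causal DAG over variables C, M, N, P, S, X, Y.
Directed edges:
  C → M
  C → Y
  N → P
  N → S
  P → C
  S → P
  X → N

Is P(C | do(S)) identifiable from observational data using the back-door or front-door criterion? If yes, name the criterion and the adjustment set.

desc(S)\{S}={C,M,P,Y}; candidates ⊆ {N,X}.
size 0: {}; under {} S still reaches {C,M,N,P,X,Y} ∋ C.
{N}: S⊥C given {N} in G with S→· removed — back-door holds.
P(C|do(S)) = Σ_{N} P(C|S,N)·P(N).

P(C|do(S)): backdoor, adjust for {N}.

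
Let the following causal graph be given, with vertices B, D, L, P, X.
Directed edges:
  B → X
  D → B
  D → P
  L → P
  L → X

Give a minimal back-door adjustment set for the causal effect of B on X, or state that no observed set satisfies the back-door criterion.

desc(B)\{B}={X}; candidates ⊆ {D,L,P}.
∅: B⊥X given ∅ in G with B→· removed — back-door holds.

B→X: minimal back-door set ∅.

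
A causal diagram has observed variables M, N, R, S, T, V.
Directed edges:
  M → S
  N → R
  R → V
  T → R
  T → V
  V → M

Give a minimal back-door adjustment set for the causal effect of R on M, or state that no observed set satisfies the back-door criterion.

R→M: minimal back-door set {T}.

desc(R)\{R}={M,S,V}; candidates ⊆ {N,T}.
size 0: {}; under {} R still reaches {M,N,S,T,V} ∋ M.
{T}: R⊥M given {T} in G with R→· removed — back-door holds.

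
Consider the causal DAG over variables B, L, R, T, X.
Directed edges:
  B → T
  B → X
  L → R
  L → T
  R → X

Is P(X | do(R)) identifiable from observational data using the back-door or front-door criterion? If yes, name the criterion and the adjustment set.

P(X|do(R)): backdoor, adjust for ∅.

desc(R)\{R}={X}; candidates ⊆ {B,L,T}.
∅: R⊥X given ∅ in G with R→· removed — back-door holds.
P(X|do(R)) = P(X|R) — no adjustment needed.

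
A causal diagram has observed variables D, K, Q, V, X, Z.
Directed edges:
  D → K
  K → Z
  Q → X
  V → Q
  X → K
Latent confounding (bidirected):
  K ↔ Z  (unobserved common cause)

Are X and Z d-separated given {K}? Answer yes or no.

No — X and Z are d-connected given {K}.

Bayes-Ball from X | {K} reaches {D,Q,V,Z}.
Z ∈ reach(X|{K}) ⇒ X ⊥̸ Z | {K}.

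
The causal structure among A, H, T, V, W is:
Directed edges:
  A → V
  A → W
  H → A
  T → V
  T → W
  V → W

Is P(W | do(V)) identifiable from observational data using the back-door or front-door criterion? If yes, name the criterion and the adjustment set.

desc(V)\{V}={W}; candidates ⊆ {A,H,T}.
size 0: {}; under {} V still reaches {A,H,T,W} ∋ W.
size 1: {A}, {H}, {T}; under {A} V still reaches {T,W} ∋ W.
{A,T}: V⊥W given {A,T} in G with V→· removed — back-door holds.
P(W|do(V)) = Σ_{A,T} P(W|V,A,T)·P(A,T).

P(W|do(V)): backdoor, adjust for {A, T}.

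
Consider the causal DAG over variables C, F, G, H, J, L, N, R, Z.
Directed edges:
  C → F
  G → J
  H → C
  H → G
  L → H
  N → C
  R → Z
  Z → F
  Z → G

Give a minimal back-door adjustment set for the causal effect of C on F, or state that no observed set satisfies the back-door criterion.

desc(C)\{C}={F}; candidates ⊆ {G,H,J,L,N,R,Z}.
∅: C⊥F given ∅ in G with C→· removed — back-door holds.

C→F: minimal back-door set ∅.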